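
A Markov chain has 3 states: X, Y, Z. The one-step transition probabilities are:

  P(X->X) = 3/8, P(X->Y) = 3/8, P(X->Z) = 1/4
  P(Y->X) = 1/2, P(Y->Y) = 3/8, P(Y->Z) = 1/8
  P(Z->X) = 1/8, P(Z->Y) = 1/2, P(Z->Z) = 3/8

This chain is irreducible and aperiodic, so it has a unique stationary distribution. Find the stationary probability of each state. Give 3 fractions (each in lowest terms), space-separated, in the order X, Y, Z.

The stationary distribution satisfies pi = pi * P, i.e.:
  pi_X = 3/8*pi_X + 1/2*pi_Y + 1/8*pi_Z
  pi_Y = 3/8*pi_X + 3/8*pi_Y + 1/2*pi_Z
  pi_Z = 1/4*pi_X + 1/8*pi_Y + 3/8*pi_Z
with normalization: pi_X + pi_Y + pi_Z = 1.

Using the first 2 balance equations plus normalization, the linear system A*pi = b is:
  [-5/8, 1/2, 1/8] . pi = 0
  [3/8, -5/8, 1/2] . pi = 0
  [1, 1, 1] . pi = 1

Solving yields:
  pi_X = 7/19
  pi_Y = 23/57
  pi_Z = 13/57

Verification (pi * P):
  7/19*3/8 + 23/57*1/2 + 13/57*1/8 = 7/19 = pi_X  (ok)
  7/19*3/8 + 23/57*3/8 + 13/57*1/2 = 23/57 = pi_Y  (ok)
  7/19*1/4 + 23/57*1/8 + 13/57*3/8 = 13/57 = pi_Z  (ok)

Answer: 7/19 23/57 13/57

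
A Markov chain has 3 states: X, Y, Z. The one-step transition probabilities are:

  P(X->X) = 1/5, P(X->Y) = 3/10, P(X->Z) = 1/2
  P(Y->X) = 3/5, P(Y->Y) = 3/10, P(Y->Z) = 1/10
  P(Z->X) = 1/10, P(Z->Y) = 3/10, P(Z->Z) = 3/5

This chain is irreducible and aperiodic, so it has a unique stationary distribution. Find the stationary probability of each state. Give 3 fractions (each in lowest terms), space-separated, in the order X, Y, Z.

Answer: 5/18 3/10 19/45

Derivation:
The stationary distribution satisfies pi = pi * P, i.e.:
  pi_X = 1/5*pi_X + 3/5*pi_Y + 1/10*pi_Z
  pi_Y = 3/10*pi_X + 3/10*pi_Y + 3/10*pi_Z
  pi_Z = 1/2*pi_X + 1/10*pi_Y + 3/5*pi_Z
with normalization: pi_X + pi_Y + pi_Z = 1.

Using the first 2 balance equations plus normalization, the linear system A*pi = b is:
  [-4/5, 3/5, 1/10] . pi = 0
  [3/10, -7/10, 3/10] . pi = 0
  [1, 1, 1] . pi = 1

Solving yields:
  pi_X = 5/18
  pi_Y = 3/10
  pi_Z = 19/45

Verification (pi * P):
  5/18*1/5 + 3/10*3/5 + 19/45*1/10 = 5/18 = pi_X  (ok)
  5/18*3/10 + 3/10*3/10 + 19/45*3/10 = 3/10 = pi_Y  (ok)
  5/18*1/2 + 3/10*1/10 + 19/45*3/5 = 19/45 = pi_Z  (ok)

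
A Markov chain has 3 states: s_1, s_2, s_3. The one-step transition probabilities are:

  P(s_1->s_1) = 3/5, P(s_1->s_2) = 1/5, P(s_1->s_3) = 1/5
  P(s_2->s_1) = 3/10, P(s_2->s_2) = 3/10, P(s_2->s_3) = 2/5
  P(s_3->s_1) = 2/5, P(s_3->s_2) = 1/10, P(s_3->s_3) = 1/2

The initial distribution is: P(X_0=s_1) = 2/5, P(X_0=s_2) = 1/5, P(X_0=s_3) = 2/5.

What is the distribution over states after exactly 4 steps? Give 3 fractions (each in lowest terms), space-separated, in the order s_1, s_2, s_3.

Answer: 23847/50000 9221/50000 4233/12500

Derivation:
Propagating the distribution step by step (d_{t+1} = d_t * P):
d_0 = (s_1=2/5, s_2=1/5, s_3=2/5)
  d_1[s_1] = 2/5*3/5 + 1/5*3/10 + 2/5*2/5 = 23/50
  d_1[s_2] = 2/5*1/5 + 1/5*3/10 + 2/5*1/10 = 9/50
  d_1[s_3] = 2/5*1/5 + 1/5*2/5 + 2/5*1/2 = 9/25
d_1 = (s_1=23/50, s_2=9/50, s_3=9/25)
  d_2[s_1] = 23/50*3/5 + 9/50*3/10 + 9/25*2/5 = 237/500
  d_2[s_2] = 23/50*1/5 + 9/50*3/10 + 9/25*1/10 = 91/500
  d_2[s_3] = 23/50*1/5 + 9/50*2/5 + 9/25*1/2 = 43/125
d_2 = (s_1=237/500, s_2=91/500, s_3=43/125)
  d_3[s_1] = 237/500*3/5 + 91/500*3/10 + 43/125*2/5 = 2383/5000
  d_3[s_2] = 237/500*1/5 + 91/500*3/10 + 43/125*1/10 = 919/5000
  d_3[s_3] = 237/500*1/5 + 91/500*2/5 + 43/125*1/2 = 849/2500
d_3 = (s_1=2383/5000, s_2=919/5000, s_3=849/2500)
  d_4[s_1] = 2383/5000*3/5 + 919/5000*3/10 + 849/2500*2/5 = 23847/50000
  d_4[s_2] = 2383/5000*1/5 + 919/5000*3/10 + 849/2500*1/10 = 9221/50000
  d_4[s_3] = 2383/5000*1/5 + 919/5000*2/5 + 849/2500*1/2 = 4233/12500
d_4 = (s_1=23847/50000, s_2=9221/50000, s_3=4233/12500)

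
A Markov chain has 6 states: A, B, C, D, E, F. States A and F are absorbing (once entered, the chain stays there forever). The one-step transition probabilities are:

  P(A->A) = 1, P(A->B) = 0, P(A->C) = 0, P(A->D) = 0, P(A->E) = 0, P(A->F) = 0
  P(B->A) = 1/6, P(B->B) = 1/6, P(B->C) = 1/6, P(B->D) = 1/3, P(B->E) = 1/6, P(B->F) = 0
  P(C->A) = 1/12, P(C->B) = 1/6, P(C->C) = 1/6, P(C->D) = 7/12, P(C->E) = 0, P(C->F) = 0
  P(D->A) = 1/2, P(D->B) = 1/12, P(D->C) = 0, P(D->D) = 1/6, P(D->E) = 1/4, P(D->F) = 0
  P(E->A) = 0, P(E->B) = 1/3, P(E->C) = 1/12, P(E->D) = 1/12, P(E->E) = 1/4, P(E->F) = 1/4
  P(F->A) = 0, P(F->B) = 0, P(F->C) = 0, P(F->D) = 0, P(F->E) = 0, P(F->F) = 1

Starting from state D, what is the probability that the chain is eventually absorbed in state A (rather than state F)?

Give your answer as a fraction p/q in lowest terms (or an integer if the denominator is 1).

Let a_i = P(absorbed in A | start in state i).
Boundary conditions: a_A = 1, a_F = 0.
For each transient state i, a_i = sum_j P(i->j) * a_j:
  a_B = 1/6*a_A + 1/6*a_B + 1/6*a_C + 1/3*a_D + 1/6*a_E + 0*a_F
  a_C = 1/12*a_A + 1/6*a_B + 1/6*a_C + 7/12*a_D + 0*a_E + 0*a_F
  a_D = 1/2*a_A + 1/12*a_B + 0*a_C + 1/6*a_D + 1/4*a_E + 0*a_F
  a_E = 0*a_A + 1/3*a_B + 1/12*a_C + 1/12*a_D + 1/4*a_E + 1/4*a_F

Substituting a_A = 1 and a_F = 0, rearrange to (I - Q) a = r where r[i] = P(i -> A):
  [5/6, -1/6, -1/3, -1/6] . (a_B, a_C, a_D, a_E) = 1/6
  [-1/6, 5/6, -7/12, 0] . (a_B, a_C, a_D, a_E) = 1/12
  [-1/12, 0, 5/6, -1/4] . (a_B, a_C, a_D, a_E) = 1/2
  [-1/3, -1/12, -1/12, 3/4] . (a_B, a_C, a_D, a_E) = 0

Solving yields:
  a_B = 2512/3055
  a_C = 2623/3055
  a_D = 2593/3055
  a_E = 1696/3055

Starting state is D, so the absorption probability is a_D = 2593/3055.

Answer: 2593/3055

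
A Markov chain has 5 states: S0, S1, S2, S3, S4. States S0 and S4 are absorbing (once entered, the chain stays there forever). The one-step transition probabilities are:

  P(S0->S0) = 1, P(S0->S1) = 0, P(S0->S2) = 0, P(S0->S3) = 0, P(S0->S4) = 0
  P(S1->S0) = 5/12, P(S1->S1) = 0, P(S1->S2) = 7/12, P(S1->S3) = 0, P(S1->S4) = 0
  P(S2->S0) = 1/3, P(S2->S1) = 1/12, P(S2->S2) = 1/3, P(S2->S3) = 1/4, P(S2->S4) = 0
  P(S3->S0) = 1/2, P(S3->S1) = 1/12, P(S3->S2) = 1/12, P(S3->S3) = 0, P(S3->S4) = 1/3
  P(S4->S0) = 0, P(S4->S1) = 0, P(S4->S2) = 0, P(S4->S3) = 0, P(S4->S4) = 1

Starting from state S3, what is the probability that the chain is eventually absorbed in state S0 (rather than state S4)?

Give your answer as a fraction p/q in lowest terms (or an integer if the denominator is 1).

Answer: 655/1011

Derivation:
Let a_i = P(absorbed in S0 | start in state i).
Boundary conditions: a_S0 = 1, a_S4 = 0.
For each transient state i, a_i = sum_j P(i->j) * a_j:
  a_S1 = 5/12*a_S0 + 0*a_S1 + 7/12*a_S2 + 0*a_S3 + 0*a_S4
  a_S2 = 1/3*a_S0 + 1/12*a_S1 + 1/3*a_S2 + 1/4*a_S3 + 0*a_S4
  a_S3 = 1/2*a_S0 + 1/12*a_S1 + 1/12*a_S2 + 0*a_S3 + 1/3*a_S4

Substituting a_S0 = 1 and a_S4 = 0, rearrange to (I - Q) a = r where r[i] = P(i -> S0):
  [1, -7/12, 0] . (a_S1, a_S2, a_S3) = 5/12
  [-1/12, 2/3, -1/4] . (a_S1, a_S2, a_S3) = 1/3
  [-1/12, -1/12, 1] . (a_S1, a_S2, a_S3) = 1/2

Solving yields:
  a_S1 = 309/337
  a_S2 = 289/337
  a_S3 = 655/1011

Starting state is S3, so the absorption probability is a_S3 = 655/1011.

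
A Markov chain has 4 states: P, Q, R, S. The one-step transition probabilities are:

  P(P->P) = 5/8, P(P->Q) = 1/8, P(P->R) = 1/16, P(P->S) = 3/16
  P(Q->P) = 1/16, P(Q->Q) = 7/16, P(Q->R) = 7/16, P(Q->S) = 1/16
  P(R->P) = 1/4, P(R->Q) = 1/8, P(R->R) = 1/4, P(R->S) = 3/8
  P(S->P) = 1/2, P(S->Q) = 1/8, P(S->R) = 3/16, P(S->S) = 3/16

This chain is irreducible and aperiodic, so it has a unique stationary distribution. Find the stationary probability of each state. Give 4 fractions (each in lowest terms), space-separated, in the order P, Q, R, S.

Answer: 43/101 2/11 213/1111 223/1111

Derivation:
The stationary distribution satisfies pi = pi * P, i.e.:
  pi_P = 5/8*pi_P + 1/16*pi_Q + 1/4*pi_R + 1/2*pi_S
  pi_Q = 1/8*pi_P + 7/16*pi_Q + 1/8*pi_R + 1/8*pi_S
  pi_R = 1/16*pi_P + 7/16*pi_Q + 1/4*pi_R + 3/16*pi_S
  pi_S = 3/16*pi_P + 1/16*pi_Q + 3/8*pi_R + 3/16*pi_S
with normalization: pi_P + pi_Q + pi_R + pi_S = 1.

Using the first 3 balance equations plus normalization, the linear system A*pi = b is:
  [-3/8, 1/16, 1/4, 1/2] . pi = 0
  [1/8, -9/16, 1/8, 1/8] . pi = 0
  [1/16, 7/16, -3/4, 3/16] . pi = 0
  [1, 1, 1, 1] . pi = 1

Solving yields:
  pi_P = 43/101
  pi_Q = 2/11
  pi_R = 213/1111
  pi_S = 223/1111

Verification (pi * P):
  43/101*5/8 + 2/11*1/16 + 213/1111*1/4 + 223/1111*1/2 = 43/101 = pi_P  (ok)
  43/101*1/8 + 2/11*7/16 + 213/1111*1/8 + 223/1111*1/8 = 2/11 = pi_Q  (ok)
  43/101*1/16 + 2/11*7/16 + 213/1111*1/4 + 223/1111*3/16 = 213/1111 = pi_R  (ok)
  43/101*3/16 + 2/11*1/16 + 213/1111*3/8 + 223/1111*3/16 = 223/1111 = pi_S  (ok)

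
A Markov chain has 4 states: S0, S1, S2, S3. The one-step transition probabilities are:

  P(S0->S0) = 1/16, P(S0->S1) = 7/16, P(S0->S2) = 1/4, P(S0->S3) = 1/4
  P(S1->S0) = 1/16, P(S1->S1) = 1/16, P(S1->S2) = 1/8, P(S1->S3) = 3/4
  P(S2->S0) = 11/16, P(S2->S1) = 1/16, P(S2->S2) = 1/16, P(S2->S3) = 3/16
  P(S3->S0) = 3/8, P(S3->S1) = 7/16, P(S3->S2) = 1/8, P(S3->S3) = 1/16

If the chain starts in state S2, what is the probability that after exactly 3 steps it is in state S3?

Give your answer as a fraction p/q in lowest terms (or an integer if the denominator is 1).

Computing P^3 by repeated multiplication:
P^1 =
  S0: [1/16, 7/16, 1/4, 1/4]
  S1: [1/16, 1/16, 1/8, 3/4]
  S2: [11/16, 1/16, 1/16, 3/16]
  S3: [3/8, 7/16, 1/8, 1/16]
P^2 =
  S0: [19/64, 23/128, 15/128, 13/32]
  S1: [3/8, 47/128, 1/8, 17/128]
  S2: [41/256, 25/64, 53/256, 31/128]
  S3: [41/256, 29/128, 21/128, 115/256]
P^3 =
  S0: [269/1024, 167/512, 317/2048, 525/2048]
  S1: [373/2048, 259/1024, 21/128, 821/2048]
  S2: [137/512, 437/2048, 541/4096, 1585/4096]
  S3: [1251/4096, 149/512, 69/512, 1101/4096]

(P^3)[S2 -> S3] = 1585/4096

Answer: 1585/4096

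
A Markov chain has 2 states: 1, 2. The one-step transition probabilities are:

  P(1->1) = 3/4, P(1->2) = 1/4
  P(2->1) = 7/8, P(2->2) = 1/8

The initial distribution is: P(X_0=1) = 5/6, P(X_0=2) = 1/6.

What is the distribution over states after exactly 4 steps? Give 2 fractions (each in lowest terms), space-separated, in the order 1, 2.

Answer: 19115/24576 5461/24576

Derivation:
Propagating the distribution step by step (d_{t+1} = d_t * P):
d_0 = (1=5/6, 2=1/6)
  d_1[1] = 5/6*3/4 + 1/6*7/8 = 37/48
  d_1[2] = 5/6*1/4 + 1/6*1/8 = 11/48
d_1 = (1=37/48, 2=11/48)
  d_2[1] = 37/48*3/4 + 11/48*7/8 = 299/384
  d_2[2] = 37/48*1/4 + 11/48*1/8 = 85/384
d_2 = (1=299/384, 2=85/384)
  d_3[1] = 299/384*3/4 + 85/384*7/8 = 2389/3072
  d_3[2] = 299/384*1/4 + 85/384*1/8 = 683/3072
d_3 = (1=2389/3072, 2=683/3072)
  d_4[1] = 2389/3072*3/4 + 683/3072*7/8 = 19115/24576
  d_4[2] = 2389/3072*1/4 + 683/3072*1/8 = 5461/24576
d_4 = (1=19115/24576, 2=5461/24576)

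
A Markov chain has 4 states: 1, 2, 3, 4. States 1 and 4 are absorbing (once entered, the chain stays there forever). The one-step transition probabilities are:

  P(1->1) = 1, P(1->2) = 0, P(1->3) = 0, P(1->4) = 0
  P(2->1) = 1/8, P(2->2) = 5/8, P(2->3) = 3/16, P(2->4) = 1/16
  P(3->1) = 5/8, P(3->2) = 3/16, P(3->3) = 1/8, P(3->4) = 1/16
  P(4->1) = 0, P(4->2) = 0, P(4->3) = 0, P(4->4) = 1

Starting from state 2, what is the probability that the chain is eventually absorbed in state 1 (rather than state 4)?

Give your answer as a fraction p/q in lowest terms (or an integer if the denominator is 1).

Answer: 58/75

Derivation:
Let a_i = P(absorbed in 1 | start in state i).
Boundary conditions: a_1 = 1, a_4 = 0.
For each transient state i, a_i = sum_j P(i->j) * a_j:
  a_2 = 1/8*a_1 + 5/8*a_2 + 3/16*a_3 + 1/16*a_4
  a_3 = 5/8*a_1 + 3/16*a_2 + 1/8*a_3 + 1/16*a_4

Substituting a_1 = 1 and a_4 = 0, rearrange to (I - Q) a = r where r[i] = P(i -> 1):
  [3/8, -3/16] . (a_2, a_3) = 1/8
  [-3/16, 7/8] . (a_2, a_3) = 5/8

Solving yields:
  a_2 = 58/75
  a_3 = 22/25

Starting state is 2, so the absorption probability is a_2 = 58/75.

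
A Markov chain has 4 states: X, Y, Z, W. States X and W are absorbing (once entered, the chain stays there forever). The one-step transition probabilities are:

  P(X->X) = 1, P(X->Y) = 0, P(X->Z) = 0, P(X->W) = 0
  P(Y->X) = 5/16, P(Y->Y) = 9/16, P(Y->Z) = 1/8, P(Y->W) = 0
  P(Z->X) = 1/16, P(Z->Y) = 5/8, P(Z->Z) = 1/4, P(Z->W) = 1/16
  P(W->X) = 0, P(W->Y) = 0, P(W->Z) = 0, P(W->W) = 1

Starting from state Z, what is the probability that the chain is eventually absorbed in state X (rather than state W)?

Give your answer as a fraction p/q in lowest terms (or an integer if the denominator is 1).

Answer: 57/64

Derivation:
Let a_i = P(absorbed in X | start in state i).
Boundary conditions: a_X = 1, a_W = 0.
For each transient state i, a_i = sum_j P(i->j) * a_j:
  a_Y = 5/16*a_X + 9/16*a_Y + 1/8*a_Z + 0*a_W
  a_Z = 1/16*a_X + 5/8*a_Y + 1/4*a_Z + 1/16*a_W

Substituting a_X = 1 and a_W = 0, rearrange to (I - Q) a = r where r[i] = P(i -> X):
  [7/16, -1/8] . (a_Y, a_Z) = 5/16
  [-5/8, 3/4] . (a_Y, a_Z) = 1/16

Solving yields:
  a_Y = 31/32
  a_Z = 57/64

Starting state is Z, so the absorption probability is a_Z = 57/64.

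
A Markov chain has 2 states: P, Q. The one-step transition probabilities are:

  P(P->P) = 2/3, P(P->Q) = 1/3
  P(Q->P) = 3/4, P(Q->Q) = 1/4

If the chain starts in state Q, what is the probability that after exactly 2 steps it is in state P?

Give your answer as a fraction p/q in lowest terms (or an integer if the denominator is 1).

Computing P^2 by repeated multiplication:
P^1 =
  P: [2/3, 1/3]
  Q: [3/4, 1/4]
P^2 =
  P: [25/36, 11/36]
  Q: [11/16, 5/16]

(P^2)[Q -> P] = 11/16

Answer: 11/16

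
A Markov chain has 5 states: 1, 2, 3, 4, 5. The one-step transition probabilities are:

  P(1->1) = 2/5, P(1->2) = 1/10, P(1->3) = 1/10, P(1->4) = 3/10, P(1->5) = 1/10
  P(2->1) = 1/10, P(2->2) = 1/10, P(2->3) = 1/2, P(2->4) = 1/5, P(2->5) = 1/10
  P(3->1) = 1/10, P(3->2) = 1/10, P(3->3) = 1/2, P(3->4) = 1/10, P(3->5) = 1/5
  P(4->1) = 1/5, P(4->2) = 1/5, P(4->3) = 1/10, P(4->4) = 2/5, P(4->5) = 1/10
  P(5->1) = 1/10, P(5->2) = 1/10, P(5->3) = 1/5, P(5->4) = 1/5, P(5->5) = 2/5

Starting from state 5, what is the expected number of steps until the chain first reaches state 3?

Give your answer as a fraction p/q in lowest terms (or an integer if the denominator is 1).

Let h_i = expected steps to first reach 3 from state i.
Boundary: h_3 = 0.
First-step equations for the other states:
  h_1 = 1 + 2/5*h_1 + 1/10*h_2 + 1/10*h_3 + 3/10*h_4 + 1/10*h_5
  h_2 = 1 + 1/10*h_1 + 1/10*h_2 + 1/2*h_3 + 1/5*h_4 + 1/10*h_5
  h_4 = 1 + 1/5*h_1 + 1/5*h_2 + 1/10*h_3 + 2/5*h_4 + 1/10*h_5
  h_5 = 1 + 1/10*h_1 + 1/10*h_2 + 1/5*h_3 + 1/5*h_4 + 2/5*h_5

Substituting h_3 = 0 and rearranging gives the linear system (I - Q) h = 1:
  [3/5, -1/10, -3/10, -1/10] . (h_1, h_2, h_4, h_5) = 1
  [-1/10, 9/10, -1/5, -1/10] . (h_1, h_2, h_4, h_5) = 1
  [-1/5, -1/5, 3/5, -1/10] . (h_1, h_2, h_4, h_5) = 1
  [-1/10, -1/10, -1/5, 3/5] . (h_1, h_2, h_4, h_5) = 1

Solving yields:
  h_1 = 637/106
  h_2 = 385/106
  h_4 = 609/106
  h_5 = 275/53

Starting state is 5, so the expected hitting time is h_5 = 275/53.

Answer: 275/53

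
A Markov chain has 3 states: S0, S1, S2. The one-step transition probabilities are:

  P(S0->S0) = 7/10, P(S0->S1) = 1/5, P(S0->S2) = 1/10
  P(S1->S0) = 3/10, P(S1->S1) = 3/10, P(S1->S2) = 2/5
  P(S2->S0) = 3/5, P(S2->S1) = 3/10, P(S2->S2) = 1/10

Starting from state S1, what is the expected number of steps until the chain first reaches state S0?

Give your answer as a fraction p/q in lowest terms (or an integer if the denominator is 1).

Answer: 130/51

Derivation:
Let h_i = expected steps to first reach S0 from state i.
Boundary: h_S0 = 0.
First-step equations for the other states:
  h_S1 = 1 + 3/10*h_S0 + 3/10*h_S1 + 2/5*h_S2
  h_S2 = 1 + 3/5*h_S0 + 3/10*h_S1 + 1/10*h_S2

Substituting h_S0 = 0 and rearranging gives the linear system (I - Q) h = 1:
  [7/10, -2/5] . (h_S1, h_S2) = 1
  [-3/10, 9/10] . (h_S1, h_S2) = 1

Solving yields:
  h_S1 = 130/51
  h_S2 = 100/51

Starting state is S1, so the expected hitting time is h_S1 = 130/51.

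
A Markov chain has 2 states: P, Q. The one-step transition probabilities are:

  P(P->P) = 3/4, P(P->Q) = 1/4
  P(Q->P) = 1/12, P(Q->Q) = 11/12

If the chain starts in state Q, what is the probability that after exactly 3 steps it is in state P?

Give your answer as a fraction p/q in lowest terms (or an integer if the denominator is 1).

Computing P^3 by repeated multiplication:
P^1 =
  P: [3/4, 1/4]
  Q: [1/12, 11/12]
P^2 =
  P: [7/12, 5/12]
  Q: [5/36, 31/36]
P^3 =
  P: [17/36, 19/36]
  Q: [19/108, 89/108]

(P^3)[Q -> P] = 19/108

Answer: 19/108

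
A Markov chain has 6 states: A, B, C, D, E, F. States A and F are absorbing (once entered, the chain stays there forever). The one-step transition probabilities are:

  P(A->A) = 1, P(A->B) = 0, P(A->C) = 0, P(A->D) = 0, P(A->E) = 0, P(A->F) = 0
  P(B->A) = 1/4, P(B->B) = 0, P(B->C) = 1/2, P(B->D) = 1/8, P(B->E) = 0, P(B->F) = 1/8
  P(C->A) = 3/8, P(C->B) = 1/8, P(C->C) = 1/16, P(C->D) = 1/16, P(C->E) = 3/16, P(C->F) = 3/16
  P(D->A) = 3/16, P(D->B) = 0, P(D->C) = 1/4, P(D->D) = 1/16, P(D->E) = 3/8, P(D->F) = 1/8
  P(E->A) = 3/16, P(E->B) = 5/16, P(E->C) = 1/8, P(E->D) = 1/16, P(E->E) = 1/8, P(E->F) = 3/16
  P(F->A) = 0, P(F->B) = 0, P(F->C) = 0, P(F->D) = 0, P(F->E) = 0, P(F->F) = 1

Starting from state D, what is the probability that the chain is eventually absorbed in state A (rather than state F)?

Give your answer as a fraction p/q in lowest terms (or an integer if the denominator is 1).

Answer: 5980/9911

Derivation:
Let a_i = P(absorbed in A | start in state i).
Boundary conditions: a_A = 1, a_F = 0.
For each transient state i, a_i = sum_j P(i->j) * a_j:
  a_B = 1/4*a_A + 0*a_B + 1/2*a_C + 1/8*a_D + 0*a_E + 1/8*a_F
  a_C = 3/8*a_A + 1/8*a_B + 1/16*a_C + 1/16*a_D + 3/16*a_E + 3/16*a_F
  a_D = 3/16*a_A + 0*a_B + 1/4*a_C + 1/16*a_D + 3/8*a_E + 1/8*a_F
  a_E = 3/16*a_A + 5/16*a_B + 1/8*a_C + 1/16*a_D + 1/8*a_E + 3/16*a_F

Substituting a_A = 1 and a_F = 0, rearrange to (I - Q) a = r where r[i] = P(i -> A):
  [1, -1/2, -1/8, 0] . (a_B, a_C, a_D, a_E) = 1/4
  [-1/8, 15/16, -1/16, -3/16] . (a_B, a_C, a_D, a_E) = 3/8
  [0, -1/4, 15/16, -3/8] . (a_B, a_C, a_D, a_E) = 3/16
  [-5/16, -1/8, -1/16, 7/8] . (a_B, a_C, a_D, a_E) = 3/16

Solving yields:
  a_B = 377/583
  a_C = 12735/19822
  a_D = 5980/9911
  a_E = 11499/19822

Starting state is D, so the absorption probability is a_D = 5980/9911.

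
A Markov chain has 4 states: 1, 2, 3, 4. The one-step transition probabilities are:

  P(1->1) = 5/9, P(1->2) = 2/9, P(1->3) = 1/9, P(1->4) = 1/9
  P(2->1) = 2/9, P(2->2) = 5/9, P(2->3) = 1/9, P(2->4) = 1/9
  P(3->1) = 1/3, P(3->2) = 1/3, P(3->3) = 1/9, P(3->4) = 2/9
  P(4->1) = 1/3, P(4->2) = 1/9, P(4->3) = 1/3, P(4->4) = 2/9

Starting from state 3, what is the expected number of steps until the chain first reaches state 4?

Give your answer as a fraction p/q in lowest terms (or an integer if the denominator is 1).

Let h_i = expected steps to first reach 4 from state i.
Boundary: h_4 = 0.
First-step equations for the other states:
  h_1 = 1 + 5/9*h_1 + 2/9*h_2 + 1/9*h_3 + 1/9*h_4
  h_2 = 1 + 2/9*h_1 + 5/9*h_2 + 1/9*h_3 + 1/9*h_4
  h_3 = 1 + 1/3*h_1 + 1/3*h_2 + 1/9*h_3 + 2/9*h_4

Substituting h_4 = 0 and rearranging gives the linear system (I - Q) h = 1:
  [4/9, -2/9, -1/9] . (h_1, h_2, h_3) = 1
  [-2/9, 4/9, -1/9] . (h_1, h_2, h_3) = 1
  [-1/3, -1/3, 8/9] . (h_1, h_2, h_3) = 1

Solving yields:
  h_1 = 81/10
  h_2 = 81/10
  h_3 = 36/5

Starting state is 3, so the expected hitting time is h_3 = 36/5.

Answer: 36/5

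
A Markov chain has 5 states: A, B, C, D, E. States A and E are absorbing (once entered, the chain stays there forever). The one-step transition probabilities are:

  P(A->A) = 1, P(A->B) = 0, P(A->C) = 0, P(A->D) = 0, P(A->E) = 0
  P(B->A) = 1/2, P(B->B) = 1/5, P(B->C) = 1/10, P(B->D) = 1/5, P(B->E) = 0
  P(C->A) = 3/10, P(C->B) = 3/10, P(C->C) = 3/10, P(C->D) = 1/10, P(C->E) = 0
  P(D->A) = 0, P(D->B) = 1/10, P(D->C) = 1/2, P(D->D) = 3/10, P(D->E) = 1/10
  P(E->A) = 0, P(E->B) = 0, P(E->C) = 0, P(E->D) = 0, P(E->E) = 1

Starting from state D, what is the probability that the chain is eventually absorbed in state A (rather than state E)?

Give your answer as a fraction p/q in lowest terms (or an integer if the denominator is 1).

Let a_i = P(absorbed in A | start in state i).
Boundary conditions: a_A = 1, a_E = 0.
For each transient state i, a_i = sum_j P(i->j) * a_j:
  a_B = 1/2*a_A + 1/5*a_B + 1/10*a_C + 1/5*a_D + 0*a_E
  a_C = 3/10*a_A + 3/10*a_B + 3/10*a_C + 1/10*a_D + 0*a_E
  a_D = 0*a_A + 1/10*a_B + 1/2*a_C + 3/10*a_D + 1/10*a_E

Substituting a_A = 1 and a_E = 0, rearrange to (I - Q) a = r where r[i] = P(i -> A):
  [4/5, -1/10, -1/5] . (a_B, a_C, a_D) = 1/2
  [-3/10, 7/10, -1/10] . (a_B, a_C, a_D) = 3/10
  [-1/10, -1/2, 7/10] . (a_B, a_C, a_D) = 0

Solving yields:
  a_B = 271/286
  a_C = 136/143
  a_D = 233/286

Starting state is D, so the absorption probability is a_D = 233/286.

Answer: 233/286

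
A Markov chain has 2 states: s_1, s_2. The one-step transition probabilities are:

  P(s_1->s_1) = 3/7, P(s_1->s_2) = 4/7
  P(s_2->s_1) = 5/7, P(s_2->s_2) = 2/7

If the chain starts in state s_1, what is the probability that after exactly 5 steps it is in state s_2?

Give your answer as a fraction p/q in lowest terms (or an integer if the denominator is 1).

Answer: 7484/16807

Derivation:
Computing P^5 by repeated multiplication:
P^1 =
  s_1: [3/7, 4/7]
  s_2: [5/7, 2/7]
P^2 =
  s_1: [29/49, 20/49]
  s_2: [25/49, 24/49]
P^3 =
  s_1: [187/343, 156/343]
  s_2: [195/343, 148/343]
P^4 =
  s_1: [1341/2401, 1060/2401]
  s_2: [1325/2401, 1076/2401]
P^5 =
  s_1: [9323/16807, 7484/16807]
  s_2: [9355/16807, 7452/16807]

(P^5)[s_1 -> s_2] = 7484/16807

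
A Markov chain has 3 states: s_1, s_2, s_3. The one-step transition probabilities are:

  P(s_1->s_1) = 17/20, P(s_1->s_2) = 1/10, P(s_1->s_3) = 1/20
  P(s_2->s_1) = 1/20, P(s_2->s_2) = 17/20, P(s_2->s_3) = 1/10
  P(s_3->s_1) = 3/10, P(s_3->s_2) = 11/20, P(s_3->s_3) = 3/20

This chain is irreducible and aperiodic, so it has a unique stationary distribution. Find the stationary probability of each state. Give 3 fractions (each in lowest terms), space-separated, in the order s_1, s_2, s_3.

The stationary distribution satisfies pi = pi * P, i.e.:
  pi_s_1 = 17/20*pi_s_1 + 1/20*pi_s_2 + 3/10*pi_s_3
  pi_s_2 = 1/10*pi_s_1 + 17/20*pi_s_2 + 11/20*pi_s_3
  pi_s_3 = 1/20*pi_s_1 + 1/10*pi_s_2 + 3/20*pi_s_3
with normalization: pi_s_1 + pi_s_2 + pi_s_3 = 1.

Using the first 2 balance equations plus normalization, the linear system A*pi = b is:
  [-3/20, 1/20, 3/10] . pi = 0
  [1/10, -3/20, 11/20] . pi = 0
  [1, 1, 1] . pi = 1

Solving yields:
  pi_s_1 = 29/81
  pi_s_2 = 5/9
  pi_s_3 = 7/81

Verification (pi * P):
  29/81*17/20 + 5/9*1/20 + 7/81*3/10 = 29/81 = pi_s_1  (ok)
  29/81*1/10 + 5/9*17/20 + 7/81*11/20 = 5/9 = pi_s_2  (ok)
  29/81*1/20 + 5/9*1/10 + 7/81*3/20 = 7/81 = pi_s_3  (ok)

Answer: 29/81 5/9 7/81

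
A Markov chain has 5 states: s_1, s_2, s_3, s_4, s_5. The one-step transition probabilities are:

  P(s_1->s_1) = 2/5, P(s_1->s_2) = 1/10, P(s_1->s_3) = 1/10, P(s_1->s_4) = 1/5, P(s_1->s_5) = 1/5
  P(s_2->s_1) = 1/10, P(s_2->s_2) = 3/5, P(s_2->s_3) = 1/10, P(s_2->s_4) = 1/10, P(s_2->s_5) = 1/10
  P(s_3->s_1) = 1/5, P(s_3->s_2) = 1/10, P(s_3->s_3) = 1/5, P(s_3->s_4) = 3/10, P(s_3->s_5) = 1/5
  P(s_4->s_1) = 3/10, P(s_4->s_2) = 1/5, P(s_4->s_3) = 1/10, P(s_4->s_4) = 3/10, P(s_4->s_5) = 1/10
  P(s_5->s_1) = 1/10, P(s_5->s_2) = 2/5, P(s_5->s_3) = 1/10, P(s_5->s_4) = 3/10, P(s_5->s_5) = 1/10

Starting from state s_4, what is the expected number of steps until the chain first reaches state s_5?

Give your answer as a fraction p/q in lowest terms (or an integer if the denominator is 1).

Answer: 780/107

Derivation:
Let h_i = expected steps to first reach s_5 from state i.
Boundary: h_s_5 = 0.
First-step equations for the other states:
  h_s_1 = 1 + 2/5*h_s_1 + 1/10*h_s_2 + 1/10*h_s_3 + 1/5*h_s_4 + 1/5*h_s_5
  h_s_2 = 1 + 1/10*h_s_1 + 3/5*h_s_2 + 1/10*h_s_3 + 1/10*h_s_4 + 1/10*h_s_5
  h_s_3 = 1 + 1/5*h_s_1 + 1/10*h_s_2 + 1/5*h_s_3 + 3/10*h_s_4 + 1/5*h_s_5
  h_s_4 = 1 + 3/10*h_s_1 + 1/5*h_s_2 + 1/10*h_s_3 + 3/10*h_s_4 + 1/10*h_s_5

Substituting h_s_5 = 0 and rearranging gives the linear system (I - Q) h = 1:
  [3/5, -1/10, -1/10, -1/5] . (h_s_1, h_s_2, h_s_3, h_s_4) = 1
  [-1/10, 2/5, -1/10, -1/10] . (h_s_1, h_s_2, h_s_3, h_s_4) = 1
  [-1/5, -1/10, 4/5, -3/10] . (h_s_1, h_s_2, h_s_3, h_s_4) = 1
  [-3/10, -1/5, -1/10, 7/10] . (h_s_1, h_s_2, h_s_3, h_s_4) = 1

Solving yields:
  h_s_1 = 690/107
  h_s_2 = 810/107
  h_s_3 = 700/107
  h_s_4 = 780/107

Starting state is s_4, so the expected hitting time is h_s_4 = 780/107.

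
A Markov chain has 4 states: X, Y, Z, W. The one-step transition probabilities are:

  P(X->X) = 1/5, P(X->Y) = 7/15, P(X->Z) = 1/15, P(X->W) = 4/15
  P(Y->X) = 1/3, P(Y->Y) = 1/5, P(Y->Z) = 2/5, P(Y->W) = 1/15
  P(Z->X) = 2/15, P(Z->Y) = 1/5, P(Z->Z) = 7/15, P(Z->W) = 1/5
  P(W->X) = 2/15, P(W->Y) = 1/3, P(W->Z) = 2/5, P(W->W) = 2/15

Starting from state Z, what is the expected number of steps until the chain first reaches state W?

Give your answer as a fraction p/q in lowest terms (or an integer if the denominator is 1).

Let h_i = expected steps to first reach W from state i.
Boundary: h_W = 0.
First-step equations for the other states:
  h_X = 1 + 1/5*h_X + 7/15*h_Y + 1/15*h_Z + 4/15*h_W
  h_Y = 1 + 1/3*h_X + 1/5*h_Y + 2/5*h_Z + 1/15*h_W
  h_Z = 1 + 2/15*h_X + 1/5*h_Y + 7/15*h_Z + 1/5*h_W

Substituting h_W = 0 and rearranging gives the linear system (I - Q) h = 1:
  [4/5, -7/15, -1/15] . (h_X, h_Y, h_Z) = 1
  [-1/3, 4/5, -2/5] . (h_X, h_Y, h_Z) = 1
  [-2/15, -1/5, 8/15] . (h_X, h_Y, h_Z) = 1

Solving yields:
  h_X = 2865/533
  h_Y = 3345/533
  h_Z = 2970/533

Starting state is Z, so the expected hitting time is h_Z = 2970/533.

Answer: 2970/533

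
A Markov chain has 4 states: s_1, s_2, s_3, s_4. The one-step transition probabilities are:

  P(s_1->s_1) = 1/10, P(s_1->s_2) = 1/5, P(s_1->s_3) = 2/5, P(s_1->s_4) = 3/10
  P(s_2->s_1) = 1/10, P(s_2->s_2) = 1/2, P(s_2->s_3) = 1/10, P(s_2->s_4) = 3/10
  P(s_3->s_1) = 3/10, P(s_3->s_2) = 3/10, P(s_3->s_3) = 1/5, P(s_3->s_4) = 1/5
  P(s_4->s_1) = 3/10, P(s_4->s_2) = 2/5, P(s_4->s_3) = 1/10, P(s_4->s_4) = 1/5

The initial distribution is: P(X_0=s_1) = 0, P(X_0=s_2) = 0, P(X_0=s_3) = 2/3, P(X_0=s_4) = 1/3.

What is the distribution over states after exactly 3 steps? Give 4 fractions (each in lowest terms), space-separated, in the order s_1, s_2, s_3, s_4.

Answer: 97/500 1141/3000 259/1500 253/1000

Derivation:
Propagating the distribution step by step (d_{t+1} = d_t * P):
d_0 = (s_1=0, s_2=0, s_3=2/3, s_4=1/3)
  d_1[s_1] = 0*1/10 + 0*1/10 + 2/3*3/10 + 1/3*3/10 = 3/10
  d_1[s_2] = 0*1/5 + 0*1/2 + 2/3*3/10 + 1/3*2/5 = 1/3
  d_1[s_3] = 0*2/5 + 0*1/10 + 2/3*1/5 + 1/3*1/10 = 1/6
  d_1[s_4] = 0*3/10 + 0*3/10 + 2/3*1/5 + 1/3*1/5 = 1/5
d_1 = (s_1=3/10, s_2=1/3, s_3=1/6, s_4=1/5)
  d_2[s_1] = 3/10*1/10 + 1/3*1/10 + 1/6*3/10 + 1/5*3/10 = 13/75
  d_2[s_2] = 3/10*1/5 + 1/3*1/2 + 1/6*3/10 + 1/5*2/5 = 107/300
  d_2[s_3] = 3/10*2/5 + 1/3*1/10 + 1/6*1/5 + 1/5*1/10 = 31/150
  d_2[s_4] = 3/10*3/10 + 1/3*3/10 + 1/6*1/5 + 1/5*1/5 = 79/300
d_2 = (s_1=13/75, s_2=107/300, s_3=31/150, s_4=79/300)
  d_3[s_1] = 13/75*1/10 + 107/300*1/10 + 31/150*3/10 + 79/300*3/10 = 97/500
  d_3[s_2] = 13/75*1/5 + 107/300*1/2 + 31/150*3/10 + 79/300*2/5 = 1141/3000
  d_3[s_3] = 13/75*2/5 + 107/300*1/10 + 31/150*1/5 + 79/300*1/10 = 259/1500
  d_3[s_4] = 13/75*3/10 + 107/300*3/10 + 31/150*1/5 + 79/300*1/5 = 253/1000
d_3 = (s_1=97/500, s_2=1141/3000, s_3=259/1500, s_4=253/1000)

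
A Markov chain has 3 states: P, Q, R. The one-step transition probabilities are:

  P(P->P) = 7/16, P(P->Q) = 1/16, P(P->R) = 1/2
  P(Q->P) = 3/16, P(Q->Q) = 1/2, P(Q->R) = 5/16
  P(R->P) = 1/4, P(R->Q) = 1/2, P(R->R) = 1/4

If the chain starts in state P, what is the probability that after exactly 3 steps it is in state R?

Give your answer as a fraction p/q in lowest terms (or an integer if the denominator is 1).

Computing P^3 by repeated multiplication:
P^1 =
  P: [7/16, 1/16, 1/2]
  Q: [3/16, 1/2, 5/16]
  R: [1/4, 1/2, 1/4]
P^2 =
  P: [21/64, 79/256, 93/256]
  Q: [65/256, 107/256, 21/64]
  R: [17/64, 25/64, 11/32]
P^3 =
  P: [1197/4096, 365/1024, 1439/4096]
  Q: [139/512, 1593/4096, 1391/4096]
  R: [141/512, 393/1024, 349/1024]

(P^3)[P -> R] = 1439/4096

Answer: 1439/4096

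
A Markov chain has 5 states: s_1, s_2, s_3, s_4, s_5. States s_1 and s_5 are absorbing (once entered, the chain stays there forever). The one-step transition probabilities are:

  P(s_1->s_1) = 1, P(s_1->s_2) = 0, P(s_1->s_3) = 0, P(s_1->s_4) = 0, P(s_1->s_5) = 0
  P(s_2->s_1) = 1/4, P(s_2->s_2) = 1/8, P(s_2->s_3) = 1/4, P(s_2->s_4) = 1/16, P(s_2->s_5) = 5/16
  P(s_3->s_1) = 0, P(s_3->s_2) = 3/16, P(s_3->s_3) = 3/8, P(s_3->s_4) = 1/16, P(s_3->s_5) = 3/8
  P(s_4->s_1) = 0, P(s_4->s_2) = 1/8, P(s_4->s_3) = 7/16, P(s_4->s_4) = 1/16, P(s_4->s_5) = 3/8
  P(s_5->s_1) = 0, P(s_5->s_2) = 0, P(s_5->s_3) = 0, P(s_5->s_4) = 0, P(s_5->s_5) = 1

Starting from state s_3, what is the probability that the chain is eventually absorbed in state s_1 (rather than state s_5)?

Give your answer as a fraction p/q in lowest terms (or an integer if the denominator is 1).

Answer: 188/1773

Derivation:
Let a_i = P(absorbed in s_1 | start in state i).
Boundary conditions: a_s_1 = 1, a_s_5 = 0.
For each transient state i, a_i = sum_j P(i->j) * a_j:
  a_s_2 = 1/4*a_s_1 + 1/8*a_s_2 + 1/4*a_s_3 + 1/16*a_s_4 + 5/16*a_s_5
  a_s_3 = 0*a_s_1 + 3/16*a_s_2 + 3/8*a_s_3 + 1/16*a_s_4 + 3/8*a_s_5
  a_s_4 = 0*a_s_1 + 1/8*a_s_2 + 7/16*a_s_3 + 1/16*a_s_4 + 3/8*a_s_5

Substituting a_s_1 = 1 and a_s_5 = 0, rearrange to (I - Q) a = r where r[i] = P(i -> s_1):
  [7/8, -1/4, -1/16] . (a_s_2, a_s_3, a_s_4) = 1/4
  [-3/16, 5/8, -1/16] . (a_s_2, a_s_3, a_s_4) = 0
  [-1/8, -7/16, 15/16] . (a_s_2, a_s_3, a_s_4) = 0

Solving yields:
  a_s_2 = 572/1773
  a_s_3 = 188/1773
  a_s_4 = 164/1773

Starting state is s_3, so the absorption probability is a_s_3 = 188/1773.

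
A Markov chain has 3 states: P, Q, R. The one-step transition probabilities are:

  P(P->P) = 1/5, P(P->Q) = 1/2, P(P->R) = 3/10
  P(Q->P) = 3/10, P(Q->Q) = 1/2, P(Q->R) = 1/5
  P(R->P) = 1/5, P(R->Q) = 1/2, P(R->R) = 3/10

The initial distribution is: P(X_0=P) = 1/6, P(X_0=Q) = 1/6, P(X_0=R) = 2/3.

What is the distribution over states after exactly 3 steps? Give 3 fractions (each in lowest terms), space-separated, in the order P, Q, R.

Answer: 1/4 1/2 1/4

Derivation:
Propagating the distribution step by step (d_{t+1} = d_t * P):
d_0 = (P=1/6, Q=1/6, R=2/3)
  d_1[P] = 1/6*1/5 + 1/6*3/10 + 2/3*1/5 = 13/60
  d_1[Q] = 1/6*1/2 + 1/6*1/2 + 2/3*1/2 = 1/2
  d_1[R] = 1/6*3/10 + 1/6*1/5 + 2/3*3/10 = 17/60
d_1 = (P=13/60, Q=1/2, R=17/60)
  d_2[P] = 13/60*1/5 + 1/2*3/10 + 17/60*1/5 = 1/4
  d_2[Q] = 13/60*1/2 + 1/2*1/2 + 17/60*1/2 = 1/2
  d_2[R] = 13/60*3/10 + 1/2*1/5 + 17/60*3/10 = 1/4
d_2 = (P=1/4, Q=1/2, R=1/4)
  d_3[P] = 1/4*1/5 + 1/2*3/10 + 1/4*1/5 = 1/4
  d_3[Q] = 1/4*1/2 + 1/2*1/2 + 1/4*1/2 = 1/2
  d_3[R] = 1/4*3/10 + 1/2*1/5 + 1/4*3/10 = 1/4
d_3 = (P=1/4, Q=1/2, R=1/4)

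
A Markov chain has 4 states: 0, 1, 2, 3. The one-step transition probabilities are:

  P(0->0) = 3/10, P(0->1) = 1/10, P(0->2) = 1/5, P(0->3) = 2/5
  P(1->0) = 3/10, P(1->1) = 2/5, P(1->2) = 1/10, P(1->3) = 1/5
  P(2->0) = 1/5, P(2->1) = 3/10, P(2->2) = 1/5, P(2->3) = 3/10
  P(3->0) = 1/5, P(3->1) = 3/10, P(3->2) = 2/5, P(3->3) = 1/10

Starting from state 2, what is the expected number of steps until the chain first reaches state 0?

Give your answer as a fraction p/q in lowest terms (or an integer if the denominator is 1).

Let h_i = expected steps to first reach 0 from state i.
Boundary: h_0 = 0.
First-step equations for the other states:
  h_1 = 1 + 3/10*h_0 + 2/5*h_1 + 1/10*h_2 + 1/5*h_3
  h_2 = 1 + 1/5*h_0 + 3/10*h_1 + 1/5*h_2 + 3/10*h_3
  h_3 = 1 + 1/5*h_0 + 3/10*h_1 + 2/5*h_2 + 1/10*h_3

Substituting h_0 = 0 and rearranging gives the linear system (I - Q) h = 1:
  [3/5, -1/10, -1/5] . (h_1, h_2, h_3) = 1
  [-3/10, 4/5, -3/10] . (h_1, h_2, h_3) = 1
  [-3/10, -2/5, 9/10] . (h_1, h_2, h_3) = 1

Solving yields:
  h_1 = 80/21
  h_2 = 30/7
  h_3 = 30/7

Starting state is 2, so the expected hitting time is h_2 = 30/7.

Answer: 30/7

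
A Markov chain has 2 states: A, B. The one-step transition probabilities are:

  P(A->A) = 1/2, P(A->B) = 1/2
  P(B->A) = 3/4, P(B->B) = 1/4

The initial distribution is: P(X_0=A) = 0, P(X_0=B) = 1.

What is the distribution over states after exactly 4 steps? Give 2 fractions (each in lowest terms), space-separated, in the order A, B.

Answer: 153/256 103/256

Derivation:
Propagating the distribution step by step (d_{t+1} = d_t * P):
d_0 = (A=0, B=1)
  d_1[A] = 0*1/2 + 1*3/4 = 3/4
  d_1[B] = 0*1/2 + 1*1/4 = 1/4
d_1 = (A=3/4, B=1/4)
  d_2[A] = 3/4*1/2 + 1/4*3/4 = 9/16
  d_2[B] = 3/4*1/2 + 1/4*1/4 = 7/16
d_2 = (A=9/16, B=7/16)
  d_3[A] = 9/16*1/2 + 7/16*3/4 = 39/64
  d_3[B] = 9/16*1/2 + 7/16*1/4 = 25/64
d_3 = (A=39/64, B=25/64)
  d_4[A] = 39/64*1/2 + 25/64*3/4 = 153/256
  d_4[B] = 39/64*1/2 + 25/64*1/4 = 103/256
d_4 = (A=153/256, B=103/256)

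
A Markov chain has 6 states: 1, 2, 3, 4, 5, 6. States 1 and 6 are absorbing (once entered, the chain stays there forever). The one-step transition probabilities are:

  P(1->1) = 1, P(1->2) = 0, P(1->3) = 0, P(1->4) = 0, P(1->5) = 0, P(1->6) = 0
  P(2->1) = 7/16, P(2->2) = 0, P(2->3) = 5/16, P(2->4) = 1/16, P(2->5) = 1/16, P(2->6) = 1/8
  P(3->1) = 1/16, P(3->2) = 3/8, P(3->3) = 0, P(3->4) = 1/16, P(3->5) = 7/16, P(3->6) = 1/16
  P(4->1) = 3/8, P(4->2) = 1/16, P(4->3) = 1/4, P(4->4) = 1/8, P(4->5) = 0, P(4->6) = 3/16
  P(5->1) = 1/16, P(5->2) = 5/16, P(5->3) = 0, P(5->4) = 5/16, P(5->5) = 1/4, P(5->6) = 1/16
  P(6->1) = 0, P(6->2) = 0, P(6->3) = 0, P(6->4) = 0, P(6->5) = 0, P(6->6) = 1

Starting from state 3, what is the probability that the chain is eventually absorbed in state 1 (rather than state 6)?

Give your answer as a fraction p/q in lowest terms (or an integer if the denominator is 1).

Let a_i = P(absorbed in 1 | start in state i).
Boundary conditions: a_1 = 1, a_6 = 0.
For each transient state i, a_i = sum_j P(i->j) * a_j:
  a_2 = 7/16*a_1 + 0*a_2 + 5/16*a_3 + 1/16*a_4 + 1/16*a_5 + 1/8*a_6
  a_3 = 1/16*a_1 + 3/8*a_2 + 0*a_3 + 1/16*a_4 + 7/16*a_5 + 1/16*a_6
  a_4 = 3/8*a_1 + 1/16*a_2 + 1/4*a_3 + 1/8*a_4 + 0*a_5 + 3/16*a_6
  a_5 = 1/16*a_1 + 5/16*a_2 + 0*a_3 + 5/16*a_4 + 1/4*a_5 + 1/16*a_6

Substituting a_1 = 1 and a_6 = 0, rearrange to (I - Q) a = r where r[i] = P(i -> 1):
  [1, -5/16, -1/16, -1/16] . (a_2, a_3, a_4, a_5) = 7/16
  [-3/8, 1, -1/16, -7/16] . (a_2, a_3, a_4, a_5) = 1/16
  [-1/16, -1/4, 7/8, 0] . (a_2, a_3, a_4, a_5) = 3/8
  [-5/16, 0, -5/16, 3/4] . (a_2, a_3, a_4, a_5) = 1/16

Solving yields:
  a_2 = 22188/30355
  a_3 = 20366/30355
  a_4 = 20413/30355
  a_5 = 312/467

Starting state is 3, so the absorption probability is a_3 = 20366/30355.

Answer: 20366/30355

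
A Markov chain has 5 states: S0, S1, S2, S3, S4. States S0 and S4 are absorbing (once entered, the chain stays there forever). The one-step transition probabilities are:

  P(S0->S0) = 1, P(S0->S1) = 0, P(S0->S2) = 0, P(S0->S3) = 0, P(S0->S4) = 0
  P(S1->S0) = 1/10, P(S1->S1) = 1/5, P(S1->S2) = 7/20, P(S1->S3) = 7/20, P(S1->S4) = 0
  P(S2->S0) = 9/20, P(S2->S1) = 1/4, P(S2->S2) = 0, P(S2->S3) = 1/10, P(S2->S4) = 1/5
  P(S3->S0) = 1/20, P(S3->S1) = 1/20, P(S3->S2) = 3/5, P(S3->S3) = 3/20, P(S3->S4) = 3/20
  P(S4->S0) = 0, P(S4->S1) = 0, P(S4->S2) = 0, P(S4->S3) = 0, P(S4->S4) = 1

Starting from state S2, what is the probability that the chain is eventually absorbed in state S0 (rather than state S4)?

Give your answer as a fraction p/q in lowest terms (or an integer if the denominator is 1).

Answer: 202/299

Derivation:
Let a_i = P(absorbed in S0 | start in state i).
Boundary conditions: a_S0 = 1, a_S4 = 0.
For each transient state i, a_i = sum_j P(i->j) * a_j:
  a_S1 = 1/10*a_S0 + 1/5*a_S1 + 7/20*a_S2 + 7/20*a_S3 + 0*a_S4
  a_S2 = 9/20*a_S0 + 1/4*a_S1 + 0*a_S2 + 1/10*a_S3 + 1/5*a_S4
  a_S3 = 1/20*a_S0 + 1/20*a_S1 + 3/5*a_S2 + 3/20*a_S3 + 3/20*a_S4

Substituting a_S0 = 1 and a_S4 = 0, rearrange to (I - Q) a = r where r[i] = P(i -> S0):
  [4/5, -7/20, -7/20] . (a_S1, a_S2, a_S3) = 1/10
  [-1/4, 1, -1/10] . (a_S1, a_S2, a_S3) = 9/20
  [-1/20, -3/5, 17/20] . (a_S1, a_S2, a_S3) = 1/20

Solving yields:
  a_S1 = 201/299
  a_S2 = 202/299
  a_S3 = 172/299

Starting state is S2, so the absorption probability is a_S2 = 202/299.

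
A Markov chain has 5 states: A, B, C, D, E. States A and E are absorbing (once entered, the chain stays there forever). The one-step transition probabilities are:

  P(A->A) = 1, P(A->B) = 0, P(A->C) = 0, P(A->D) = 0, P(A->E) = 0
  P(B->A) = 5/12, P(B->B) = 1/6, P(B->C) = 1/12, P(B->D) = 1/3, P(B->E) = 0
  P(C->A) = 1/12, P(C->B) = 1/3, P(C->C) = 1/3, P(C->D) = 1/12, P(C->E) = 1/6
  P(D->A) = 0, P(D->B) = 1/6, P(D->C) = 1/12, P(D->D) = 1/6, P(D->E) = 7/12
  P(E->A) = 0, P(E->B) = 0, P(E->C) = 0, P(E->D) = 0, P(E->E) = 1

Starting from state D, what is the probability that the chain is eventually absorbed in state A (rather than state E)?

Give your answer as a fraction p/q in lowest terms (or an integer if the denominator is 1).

Answer: 28/167

Derivation:
Let a_i = P(absorbed in A | start in state i).
Boundary conditions: a_A = 1, a_E = 0.
For each transient state i, a_i = sum_j P(i->j) * a_j:
  a_B = 5/12*a_A + 1/6*a_B + 1/12*a_C + 1/3*a_D + 0*a_E
  a_C = 1/12*a_A + 1/3*a_B + 1/3*a_C + 1/12*a_D + 1/6*a_E
  a_D = 0*a_A + 1/6*a_B + 1/12*a_C + 1/6*a_D + 7/12*a_E

Substituting a_A = 1 and a_E = 0, rearrange to (I - Q) a = r where r[i] = P(i -> A):
  [5/6, -1/12, -1/3] . (a_B, a_C, a_D) = 5/12
  [-1/3, 2/3, -1/12] . (a_B, a_C, a_D) = 1/12
  [-1/6, -1/12, 5/6] . (a_B, a_C, a_D) = 0

Solving yields:
  a_B = 409/668
  a_C = 151/334
  a_D = 28/167

Starting state is D, so the absorption probability is a_D = 28/167.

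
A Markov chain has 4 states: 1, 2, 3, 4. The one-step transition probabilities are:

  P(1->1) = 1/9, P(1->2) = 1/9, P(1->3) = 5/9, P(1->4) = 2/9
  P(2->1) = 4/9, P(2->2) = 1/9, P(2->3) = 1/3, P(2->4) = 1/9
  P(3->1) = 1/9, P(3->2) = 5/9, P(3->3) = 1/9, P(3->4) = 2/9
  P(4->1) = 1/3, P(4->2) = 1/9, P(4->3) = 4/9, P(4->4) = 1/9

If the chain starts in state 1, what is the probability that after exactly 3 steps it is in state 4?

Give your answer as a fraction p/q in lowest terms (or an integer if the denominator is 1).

Answer: 118/729

Derivation:
Computing P^3 by repeated multiplication:
P^1 =
  1: [1/9, 1/9, 5/9, 2/9]
  2: [4/9, 1/9, 1/3, 1/9]
  3: [1/9, 5/9, 1/9, 2/9]
  4: [1/3, 1/9, 4/9, 1/9]
P^2 =
  1: [16/81, 29/81, 7/27, 5/27]
  2: [14/81, 7/27, 10/27, 16/81]
  3: [28/81, 13/81, 29/81, 11/81]
  4: [14/81, 25/81, 26/81, 16/81]
P^3 =
  1: [22/81, 55/243, 248/729, 118/729]
  2: [176/729, 67/243, 227/729, 125/729]
  3: [142/729, 197/729, 28/81, 46/243]
  4: [188/729, 185/729, 235/729, 121/729]

(P^3)[1 -> 4] = 118/729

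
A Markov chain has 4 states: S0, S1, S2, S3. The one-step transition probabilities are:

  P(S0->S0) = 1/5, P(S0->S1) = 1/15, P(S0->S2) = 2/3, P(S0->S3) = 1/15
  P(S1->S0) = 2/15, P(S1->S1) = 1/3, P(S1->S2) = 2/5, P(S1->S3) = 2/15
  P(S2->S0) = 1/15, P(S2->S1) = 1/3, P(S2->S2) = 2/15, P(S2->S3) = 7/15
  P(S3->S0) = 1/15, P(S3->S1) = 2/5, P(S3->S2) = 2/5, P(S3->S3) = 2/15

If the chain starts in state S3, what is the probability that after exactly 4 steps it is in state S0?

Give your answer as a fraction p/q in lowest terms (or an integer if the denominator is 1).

Computing P^4 by repeated multiplication:
P^1 =
  S0: [1/5, 1/15, 2/3, 1/15]
  S1: [2/15, 1/3, 2/5, 2/15]
  S2: [1/15, 1/3, 2/15, 7/15]
  S3: [1/15, 2/5, 2/5, 2/15]
P^2 =
  S0: [22/225, 64/225, 62/225, 77/225]
  S1: [8/75, 23/75, 74/225, 58/225]
  S2: [22/225, 26/75, 86/225, 13/75]
  S3: [23/225, 73/225, 14/45, 59/225]
P^3 =
  S0: [37/375, 1114/3375, 238/675, 82/375]
  S1: [38/375, 1087/3375, 46/135, 796/3375]
  S2: [347/3375, 1076/3375, 1094/3375, 286/1125]
  S3: [344/3375, 364/1125, 1162/3375, 259/1125]
P^4 =
  S0: [1031/10125, 201/625, 16822/50625, 12367/50625]
  S1: [5146/50625, 16303/50625, 17018/50625, 12158/50625]
  S2: [343/3375, 3269/10125, 1918/5625, 11873/50625]
  S3: [1031/10125, 16276/50625, 16978/50625, 4072/16875]

(P^4)[S3 -> S0] = 1031/10125

Answer: 1031/10125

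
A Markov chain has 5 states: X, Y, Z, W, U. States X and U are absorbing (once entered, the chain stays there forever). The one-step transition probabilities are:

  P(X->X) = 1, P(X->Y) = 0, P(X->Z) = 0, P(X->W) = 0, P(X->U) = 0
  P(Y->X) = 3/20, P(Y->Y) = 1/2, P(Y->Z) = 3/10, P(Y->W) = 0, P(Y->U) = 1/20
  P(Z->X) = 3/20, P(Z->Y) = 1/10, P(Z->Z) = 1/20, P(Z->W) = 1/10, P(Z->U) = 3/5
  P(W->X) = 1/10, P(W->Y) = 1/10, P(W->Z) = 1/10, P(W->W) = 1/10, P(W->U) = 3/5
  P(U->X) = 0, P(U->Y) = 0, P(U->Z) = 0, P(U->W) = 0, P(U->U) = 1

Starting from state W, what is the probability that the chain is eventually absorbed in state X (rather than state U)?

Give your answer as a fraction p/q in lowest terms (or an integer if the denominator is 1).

Answer: 289/1570

Derivation:
Let a_i = P(absorbed in X | start in state i).
Boundary conditions: a_X = 1, a_U = 0.
For each transient state i, a_i = sum_j P(i->j) * a_j:
  a_Y = 3/20*a_X + 1/2*a_Y + 3/10*a_Z + 0*a_W + 1/20*a_U
  a_Z = 3/20*a_X + 1/10*a_Y + 1/20*a_Z + 1/10*a_W + 3/5*a_U
  a_W = 1/10*a_X + 1/10*a_Y + 1/10*a_Z + 1/10*a_W + 3/5*a_U

Substituting a_X = 1 and a_U = 0, rearrange to (I - Q) a = r where r[i] = P(i -> X):
  [1/2, -3/10, 0] . (a_Y, a_Z, a_W) = 3/20
  [-1/10, 19/20, -1/10] . (a_Y, a_Z, a_W) = 3/20
  [-1/10, -1/10, 9/10] . (a_Y, a_Z, a_W) = 1/10

Solving yields:
  a_Y = 681/1570
  a_Z = 35/157
  a_W = 289/1570

Starting state is W, so the absorption probability is a_W = 289/1570.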